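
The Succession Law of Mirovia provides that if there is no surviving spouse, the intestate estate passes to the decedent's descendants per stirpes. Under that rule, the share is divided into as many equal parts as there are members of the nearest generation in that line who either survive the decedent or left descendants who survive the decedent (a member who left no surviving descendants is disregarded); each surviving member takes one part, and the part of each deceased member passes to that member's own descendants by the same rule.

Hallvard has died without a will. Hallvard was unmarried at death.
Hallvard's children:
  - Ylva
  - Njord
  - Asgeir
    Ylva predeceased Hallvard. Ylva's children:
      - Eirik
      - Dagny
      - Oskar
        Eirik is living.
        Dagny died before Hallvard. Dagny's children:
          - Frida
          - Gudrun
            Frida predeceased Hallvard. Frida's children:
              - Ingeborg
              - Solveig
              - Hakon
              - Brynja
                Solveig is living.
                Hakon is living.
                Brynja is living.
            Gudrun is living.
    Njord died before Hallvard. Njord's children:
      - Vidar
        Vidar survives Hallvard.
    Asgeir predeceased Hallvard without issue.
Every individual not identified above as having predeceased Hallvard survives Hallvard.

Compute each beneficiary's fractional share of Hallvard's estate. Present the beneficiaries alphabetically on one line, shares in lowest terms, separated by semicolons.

Brynja 1/48; Eirik 1/6; Gudrun 1/12; Hakon 1/48; Ingeborg 1/48; Oskar 1/6; Solveig 1/48; Vidar 1/2

There is no surviving spouse, so the entire estate passes to Hallvard's descendants per stirpes.
Asgeir left no surviving issue, so that branch lapses and is disregarded.
The estate is divided into 2 equal shares of 1/2 among Ylva, Njord.
Ylva predeceased; the 1/2 allotted to Ylva's branch passes to Ylva's issue by representation.
The 1/2 is divided into 3 equal shares of 1/6 among Eirik, Dagny, Oskar.
Eirik is living and takes 1/6.
Dagny predeceased; the 1/6 allotted to Dagny's branch passes to Dagny's issue by representation.
The 1/6 is divided into 2 equal shares of 1/12 among Frida, Gudrun.
Frida predeceased; the 1/12 allotted to Frida's branch passes to Frida's issue by representation.
The 1/12 is divided into 4 equal shares of 1/48 among Ingeborg, Solveig, Hakon, Brynja.
Ingeborg is living and takes 1/48.
Solveig is living and takes 1/48.
Hakon is living and takes 1/48.
Brynja is living and takes 1/48.
Gudrun is living and takes 1/12.
Oskar is living and takes 1/6.
Njord predeceased; the 1/2 allotted to Njord's branch passes to Njord's issue by representation.
Vidar is the sole taker at this level and receives the full 1/2.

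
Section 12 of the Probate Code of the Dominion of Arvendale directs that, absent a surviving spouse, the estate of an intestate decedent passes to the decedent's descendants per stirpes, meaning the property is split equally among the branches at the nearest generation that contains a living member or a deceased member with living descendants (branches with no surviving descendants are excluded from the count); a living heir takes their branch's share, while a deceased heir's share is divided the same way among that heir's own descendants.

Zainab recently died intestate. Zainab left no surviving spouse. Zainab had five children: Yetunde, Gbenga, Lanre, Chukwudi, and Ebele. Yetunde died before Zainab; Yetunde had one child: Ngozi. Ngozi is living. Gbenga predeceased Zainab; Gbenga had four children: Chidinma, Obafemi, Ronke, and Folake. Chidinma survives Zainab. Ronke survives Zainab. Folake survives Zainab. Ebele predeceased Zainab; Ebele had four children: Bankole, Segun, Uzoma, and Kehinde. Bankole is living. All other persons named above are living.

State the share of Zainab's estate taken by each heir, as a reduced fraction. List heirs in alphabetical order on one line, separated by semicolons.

There is no surviving spouse, so the entire estate passes to Zainab's descendants per stirpes.
The estate is divided into 5 equal shares of 1/5 among Yetunde, Gbenga, Lanre, Chukwudi, Ebele.
Yetunde predeceased; the 1/5 allotted to Yetunde's branch passes to Yetunde's issue by representation.
Ngozi is the sole taker at this level and receives the full 1/5.
Gbenga predeceased; the 1/5 allotted to Gbenga's branch passes to Gbenga's issue by representation.
The 1/5 is divided into 4 equal shares of 1/20 among Chidinma, Obafemi, Ronke, Folake.
Chidinma is living and takes 1/20.
Obafemi is living and takes 1/20.
Ronke is living and takes 1/20.
Folake is living and takes 1/20.
Lanre is living and takes 1/5.
Chukwudi is living and takes 1/5.
Ebele predeceased; the 1/5 allotted to Ebele's branch passes to Ebele's issue by representation.
The 1/5 is divided into 4 equal shares of 1/20 among Bankole, Segun, Uzoma, Kehinde.
Bankole is living and takes 1/20.
Segun is living and takes 1/20.
Uzoma is living and takes 1/20.
Kehinde is living and takes 1/20.

Bankole 1/20; Chidinma 1/20; Chukwudi 1/5; Folake 1/20; Kehinde 1/20; Lanre 1/5; Ngozi 1/5; Obafemi 1/20; Ronke 1/20; Segun 1/20; Uzoma 1/20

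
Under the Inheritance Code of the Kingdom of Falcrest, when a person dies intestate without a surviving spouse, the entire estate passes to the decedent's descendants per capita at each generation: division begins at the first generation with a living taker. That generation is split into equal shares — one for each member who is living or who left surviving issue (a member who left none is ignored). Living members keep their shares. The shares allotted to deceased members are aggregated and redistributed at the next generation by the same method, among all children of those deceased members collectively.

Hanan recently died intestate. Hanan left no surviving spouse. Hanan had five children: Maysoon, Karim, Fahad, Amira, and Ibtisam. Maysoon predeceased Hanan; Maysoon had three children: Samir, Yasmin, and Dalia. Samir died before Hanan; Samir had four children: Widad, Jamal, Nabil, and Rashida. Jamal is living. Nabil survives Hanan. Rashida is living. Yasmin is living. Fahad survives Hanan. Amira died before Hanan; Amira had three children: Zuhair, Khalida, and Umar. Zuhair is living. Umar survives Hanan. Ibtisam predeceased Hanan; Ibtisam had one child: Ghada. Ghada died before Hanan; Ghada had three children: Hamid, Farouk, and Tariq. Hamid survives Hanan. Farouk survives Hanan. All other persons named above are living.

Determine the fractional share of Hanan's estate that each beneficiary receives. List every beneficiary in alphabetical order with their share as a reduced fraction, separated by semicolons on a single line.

There is no surviving spouse, so the entire estate passes to Hanan's descendants per capita at each generation.
At generation 1 (Maysoon, Karim, Fahad, Amira, Ibtisam) there are 5 shares of (1)/5 = 1/5 each.
Living: Karim and Fahad — each takes 1/5.
Deceased: Maysoon, Amira, and Ibtisam. Their combined 3/5 is pooled and carried to generation 2.
At generation 2 (Samir, Yasmin, Dalia, Zuhair, Khalida, Umar, Ghada) there are 7 shares of (3/5)/7 = 3/35 each.
Living: Yasmin, Dalia, Zuhair, Khalida, and Umar — each takes 3/35.
Deceased: Samir and Ghada. Their combined 6/35 is pooled and carried to generation 3.
At generation 3 (Widad, Jamal, Nabil, Rashida, Hamid, Farouk, Tariq) there are 7 shares of (6/35)/7 = 6/245 each.
Living: Widad, Jamal, Nabil, Rashida, Hamid, Farouk, and Tariq — each takes 6/245.

Dalia 3/35; Fahad 1/5; Farouk 6/245; Hamid 6/245; Jamal 6/245; Karim 1/5; Khalida 3/35; Nabil 6/245; Rashida 6/245; Tariq 6/245; Umar 3/35; Widad 6/245; Yasmin 3/35; Zuhair 3/35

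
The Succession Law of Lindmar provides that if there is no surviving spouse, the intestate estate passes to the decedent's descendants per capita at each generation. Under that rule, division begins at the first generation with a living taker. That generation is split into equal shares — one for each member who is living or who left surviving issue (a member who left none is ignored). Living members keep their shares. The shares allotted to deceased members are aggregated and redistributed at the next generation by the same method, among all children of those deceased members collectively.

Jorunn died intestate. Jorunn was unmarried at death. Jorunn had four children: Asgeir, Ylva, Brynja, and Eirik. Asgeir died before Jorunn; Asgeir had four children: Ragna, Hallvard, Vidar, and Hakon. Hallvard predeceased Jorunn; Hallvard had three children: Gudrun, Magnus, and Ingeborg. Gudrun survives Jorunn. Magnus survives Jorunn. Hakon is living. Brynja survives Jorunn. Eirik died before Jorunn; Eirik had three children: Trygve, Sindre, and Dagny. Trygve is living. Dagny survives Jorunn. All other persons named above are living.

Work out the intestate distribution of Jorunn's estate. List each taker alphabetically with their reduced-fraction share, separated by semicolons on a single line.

There is no surviving spouse, so the entire estate passes to Jorunn's descendants per capita at each generation.
At generation 1 (Asgeir, Ylva, Brynja, Eirik) there are 4 shares of (1)/4 = 1/4 each.
Living: Ylva and Brynja — each takes 1/4.
Deceased: Asgeir and Eirik. Their combined 1/2 is pooled and carried to generation 2.
At generation 2 (Ragna, Hallvard, Vidar, Hakon, Trygve, Sindre, Dagny) there are 7 shares of (1/2)/7 = 1/14 each.
Living: Ragna, Vidar, Hakon, Trygve, Sindre, and Dagny — each takes 1/14.
Deceased: Hallvard. That 1/14 share is carried to generation 3.
At generation 3 (Gudrun, Magnus, Ingeborg) there are 3 shares of (1/14)/3 = 1/42 each.
Living: Gudrun, Magnus, and Ingeborg — each takes 1/42.

Brynja 1/4; Dagny 1/14; Gudrun 1/42; Hakon 1/14; Ingeborg 1/42; Magnus 1/42; Ragna 1/14; Sindre 1/14; Trygve 1/14; Vidar 1/14; Ylva 1/4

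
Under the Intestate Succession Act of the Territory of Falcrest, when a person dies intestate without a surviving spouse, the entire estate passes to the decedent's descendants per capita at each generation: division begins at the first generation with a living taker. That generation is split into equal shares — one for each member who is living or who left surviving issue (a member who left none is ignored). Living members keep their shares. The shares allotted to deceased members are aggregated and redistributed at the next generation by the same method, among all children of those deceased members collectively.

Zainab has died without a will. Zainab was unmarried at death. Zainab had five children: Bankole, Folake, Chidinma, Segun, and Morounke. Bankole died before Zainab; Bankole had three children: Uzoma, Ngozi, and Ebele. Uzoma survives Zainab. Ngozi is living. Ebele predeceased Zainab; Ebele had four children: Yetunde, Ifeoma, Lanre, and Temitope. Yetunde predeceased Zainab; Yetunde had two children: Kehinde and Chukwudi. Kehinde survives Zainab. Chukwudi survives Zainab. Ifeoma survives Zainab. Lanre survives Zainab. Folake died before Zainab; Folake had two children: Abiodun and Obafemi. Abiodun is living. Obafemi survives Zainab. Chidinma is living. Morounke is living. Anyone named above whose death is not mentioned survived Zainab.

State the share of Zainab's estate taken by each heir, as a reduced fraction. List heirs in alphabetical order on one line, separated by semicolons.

There is no surviving spouse, so the entire estate passes to Zainab's descendants per capita at each generation.
At generation 1 (Bankole, Folake, Chidinma, Segun, Morounke) there are 5 shares of (1)/5 = 1/5 each.
Living: Chidinma, Segun, and Morounke — each takes 1/5.
Deceased: Bankole and Folake. Their combined 2/5 is pooled and carried to generation 2.
At generation 2 (Uzoma, Ngozi, Ebele, Abiodun, Obafemi) there are 5 shares of (2/5)/5 = 2/25 each.
Living: Uzoma, Ngozi, Abiodun, and Obafemi — each takes 2/25.
Deceased: Ebele. That 2/25 share is carried to generation 3.
At generation 3 (Yetunde, Ifeoma, Lanre, Temitope) there are 4 shares of (2/25)/4 = 1/50 each.
Living: Ifeoma, Lanre, and Temitope — each takes 1/50.
Deceased: Yetunde. That 1/50 share is carried to generation 4.
At generation 4 (Kehinde, Chukwudi) there are 2 shares of (1/50)/2 = 1/100 each.
Living: Kehinde and Chukwudi — each takes 1/100.

Abiodun 2/25; Chidinma 1/5; Chukwudi 1/100; Ifeoma 1/50; Kehinde 1/100; Lanre 1/50; Morounke 1/5; Ngozi 2/25; Obafemi 2/25; Segun 1/5; Temitope 1/50; Uzoma 2/25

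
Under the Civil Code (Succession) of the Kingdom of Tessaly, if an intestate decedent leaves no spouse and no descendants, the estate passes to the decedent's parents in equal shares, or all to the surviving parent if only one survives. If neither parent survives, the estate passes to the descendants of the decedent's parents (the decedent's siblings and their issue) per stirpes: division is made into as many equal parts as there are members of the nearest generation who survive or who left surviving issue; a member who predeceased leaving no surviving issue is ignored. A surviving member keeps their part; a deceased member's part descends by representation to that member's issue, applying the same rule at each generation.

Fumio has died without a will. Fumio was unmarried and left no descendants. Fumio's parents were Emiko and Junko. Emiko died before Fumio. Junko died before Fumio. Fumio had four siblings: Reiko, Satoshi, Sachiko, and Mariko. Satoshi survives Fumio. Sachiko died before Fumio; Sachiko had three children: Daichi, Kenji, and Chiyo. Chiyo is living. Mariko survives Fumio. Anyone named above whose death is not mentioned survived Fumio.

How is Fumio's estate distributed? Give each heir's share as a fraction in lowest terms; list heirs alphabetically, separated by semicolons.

Chiyo 1/12; Daichi 1/12; Kenji 1/12; Mariko 1/4; Reiko 1/4; Satoshi 1/4

Neither parent survives and there are no descendants, so the estate passes to Fumio's siblings and their issue per stirpes.
The estate is divided into 4 equal shares of 1/4 among Reiko, Satoshi, Sachiko, Mariko.
Reiko is living and takes 1/4.
Satoshi is living and takes 1/4.
Sachiko predeceased; the 1/4 allotted to Sachiko's branch passes to Sachiko's issue by representation.
The 1/4 is divided into 3 equal shares of 1/12 among Daichi, Kenji, Chiyo.
Daichi is living and takes 1/12.
Kenji is living and takes 1/12.
Chiyo is living and takes 1/12.
Mariko is living and takes 1/4.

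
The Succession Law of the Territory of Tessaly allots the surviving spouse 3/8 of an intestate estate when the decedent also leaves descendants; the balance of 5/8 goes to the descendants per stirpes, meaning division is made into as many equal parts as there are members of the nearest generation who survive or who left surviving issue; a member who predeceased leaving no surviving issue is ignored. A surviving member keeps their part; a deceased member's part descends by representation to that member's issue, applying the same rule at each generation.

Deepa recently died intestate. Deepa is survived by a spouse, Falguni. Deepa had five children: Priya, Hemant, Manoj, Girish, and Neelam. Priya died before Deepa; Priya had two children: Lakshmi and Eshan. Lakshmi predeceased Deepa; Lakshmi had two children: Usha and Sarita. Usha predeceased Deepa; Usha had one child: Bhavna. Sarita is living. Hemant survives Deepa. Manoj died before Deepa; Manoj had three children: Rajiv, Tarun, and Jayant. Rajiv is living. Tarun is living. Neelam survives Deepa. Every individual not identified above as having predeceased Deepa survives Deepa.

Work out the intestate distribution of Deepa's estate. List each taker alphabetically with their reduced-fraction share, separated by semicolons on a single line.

Falguni, as surviving spouse, takes 3/8.
The remaining 5/8 passes to Deepa's descendants per stirpes.
The 5/8 is divided into 5 equal shares of 1/8 among Priya, Hemant, Manoj, Girish, Neelam.
Priya predeceased; the 1/8 allotted to Priya's branch passes to Priya's issue by representation.
The 1/8 is divided into 2 equal shares of 1/16 among Lakshmi, Eshan.
Lakshmi predeceased; the 1/16 allotted to Lakshmi's branch passes to Lakshmi's issue by representation.
The 1/16 is divided into 2 equal shares of 1/32 among Usha, Sarita.
Usha predeceased; the 1/32 allotted to Usha's branch passes to Usha's issue by representation.
Bhavna is the sole taker at this level and receives the full 1/32.
Sarita is living and takes 1/32.
Eshan is living and takes 1/16.
Hemant is living and takes 1/8.
Manoj predeceased; the 1/8 allotted to Manoj's branch passes to Manoj's issue by representation.
The 1/8 is divided into 3 equal shares of 1/24 among Rajiv, Tarun, Jayant.
Rajiv is living and takes 1/24.
Tarun is living and takes 1/24.
Jayant is living and takes 1/24.
Girish is living and takes 1/8.
Neelam is living and takes 1/8.

Bhavna 1/32; Eshan 1/16; Falguni 3/8; Girish 1/8; Hemant 1/8; Jayant 1/24; Neelam 1/8; Rajiv 1/24; Sarita 1/32; Tarun 1/24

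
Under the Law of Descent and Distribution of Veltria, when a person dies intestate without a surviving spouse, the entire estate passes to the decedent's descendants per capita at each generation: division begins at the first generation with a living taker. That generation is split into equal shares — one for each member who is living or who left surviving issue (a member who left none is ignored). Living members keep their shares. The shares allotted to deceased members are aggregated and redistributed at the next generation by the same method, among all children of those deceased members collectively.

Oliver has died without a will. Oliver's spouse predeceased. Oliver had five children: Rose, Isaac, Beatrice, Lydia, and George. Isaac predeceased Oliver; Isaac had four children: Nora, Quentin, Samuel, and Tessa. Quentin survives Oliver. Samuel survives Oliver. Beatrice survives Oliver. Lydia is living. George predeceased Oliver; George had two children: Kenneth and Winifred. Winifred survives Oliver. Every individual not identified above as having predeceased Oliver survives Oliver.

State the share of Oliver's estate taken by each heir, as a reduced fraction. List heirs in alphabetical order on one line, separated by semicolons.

There is no surviving spouse, so the entire estate passes to Oliver's descendants per capita at each generation.
At generation 1 (Rose, Isaac, Beatrice, Lydia, George) there are 5 shares of (1)/5 = 1/5 each.
Living: Rose, Beatrice, and Lydia — each takes 1/5.
Deceased: Isaac and George. Their combined 2/5 is pooled and carried to generation 2.
At generation 2 (Nora, Quentin, Samuel, Tessa, Kenneth, Winifred) there are 6 shares of (2/5)/6 = 1/15 each.
Living: Nora, Quentin, Samuel, Tessa, Kenneth, and Winifred — each takes 1/15.

Beatrice 1/5; Kenneth 1/15; Lydia 1/5; Nora 1/15; Quentin 1/15; Rose 1/5; Samuel 1/15; Tessa 1/15; Winifred 1/15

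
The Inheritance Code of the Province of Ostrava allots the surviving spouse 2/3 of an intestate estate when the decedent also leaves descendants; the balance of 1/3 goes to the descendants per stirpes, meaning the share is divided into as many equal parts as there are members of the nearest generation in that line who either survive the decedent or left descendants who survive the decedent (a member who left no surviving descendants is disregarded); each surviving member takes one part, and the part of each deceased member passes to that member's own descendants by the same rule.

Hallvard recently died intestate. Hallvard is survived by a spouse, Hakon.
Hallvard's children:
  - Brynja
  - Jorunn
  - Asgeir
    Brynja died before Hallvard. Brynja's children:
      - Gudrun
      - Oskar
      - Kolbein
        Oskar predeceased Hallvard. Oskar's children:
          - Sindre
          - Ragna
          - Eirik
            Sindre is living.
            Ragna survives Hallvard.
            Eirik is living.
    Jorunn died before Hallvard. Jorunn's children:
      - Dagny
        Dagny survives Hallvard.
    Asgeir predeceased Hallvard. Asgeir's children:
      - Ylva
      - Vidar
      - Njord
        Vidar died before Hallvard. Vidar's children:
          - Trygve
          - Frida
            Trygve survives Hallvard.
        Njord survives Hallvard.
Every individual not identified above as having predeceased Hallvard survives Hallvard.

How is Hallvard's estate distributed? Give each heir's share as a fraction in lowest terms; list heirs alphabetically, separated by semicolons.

Dagny 1/9; Eirik 1/81; Frida 1/54; Gudrun 1/27; Hakon 2/3; Kolbein 1/27; Njord 1/27; Ragna 1/81; Sindre 1/81; Trygve 1/54; Ylva 1/27

Hakon, as surviving spouse, takes 2/3.
The remaining 1/3 passes to Hallvard's descendants per stirpes.
The 1/3 is divided into 3 equal shares of 1/9 among Brynja, Jorunn, Asgeir.
Brynja predeceased; the 1/9 allotted to Brynja's branch passes to Brynja's issue by representation.
The 1/9 is divided into 3 equal shares of 1/27 among Gudrun, Oskar, Kolbein.
Gudrun is living and takes 1/27.
Oskar predeceased; the 1/27 allotted to Oskar's branch passes to Oskar's issue by representation.
The 1/27 is divided into 3 equal shares of 1/81 among Sindre, Ragna, Eirik.
Sindre is living and takes 1/81.
Ragna is living and takes 1/81.
Eirik is living and takes 1/81.
Kolbein is living and takes 1/27.
Jorunn predeceased; the 1/9 allotted to Jorunn's branch passes to Jorunn's issue by representation.
Dagny is the sole taker at this level and receives the full 1/9.
Asgeir predeceased; the 1/9 allotted to Asgeir's branch passes to Asgeir's issue by representation.
The 1/9 is divided into 3 equal shares of 1/27 among Ylva, Vidar, Njord.
Ylva is living and takes 1/27.
Vidar predeceased; the 1/27 allotted to Vidar's branch passes to Vidar's issue by representation.
The 1/27 is divided into 2 equal shares of 1/54 among Trygve, Frida.
Trygve is living and takes 1/54.
Frida is living and takes 1/54.
Njord is living and takes 1/27.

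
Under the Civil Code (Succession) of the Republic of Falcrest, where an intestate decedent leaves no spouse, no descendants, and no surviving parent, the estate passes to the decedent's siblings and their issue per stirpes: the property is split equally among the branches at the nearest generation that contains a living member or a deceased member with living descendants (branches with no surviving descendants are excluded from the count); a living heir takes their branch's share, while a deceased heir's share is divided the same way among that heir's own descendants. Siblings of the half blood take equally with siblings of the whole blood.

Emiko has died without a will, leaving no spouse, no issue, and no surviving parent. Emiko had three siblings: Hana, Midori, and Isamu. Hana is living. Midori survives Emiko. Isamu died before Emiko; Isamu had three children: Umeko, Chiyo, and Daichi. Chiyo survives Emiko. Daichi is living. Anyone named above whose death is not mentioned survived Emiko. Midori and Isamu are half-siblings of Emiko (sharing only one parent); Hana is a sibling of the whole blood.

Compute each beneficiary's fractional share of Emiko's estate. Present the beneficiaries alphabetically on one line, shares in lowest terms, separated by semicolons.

No spouse, descendants, or parent survives, so the estate passes to Emiko's siblings per stirpes.
Half-blood and whole-blood siblings take equally under the stated rule.
The estate is divided into 3 equal shares of 1/3 among Hana, Midori, Isamu.
Hana is living and takes 1/3.
Midori is living and takes 1/3.
Isamu predeceased; the 1/3 allotted to Isamu's branch passes to Isamu's issue by representation.
The 1/3 is divided into 3 equal shares of 1/9 among Umeko, Chiyo, Daichi.
Umeko is living and takes 1/9.
Chiyo is living and takes 1/9.
Daichi is living and takes 1/9.

Chiyo 1/9; Daichi 1/9; Hana 1/3; Midori 1/3; Umeko 1/9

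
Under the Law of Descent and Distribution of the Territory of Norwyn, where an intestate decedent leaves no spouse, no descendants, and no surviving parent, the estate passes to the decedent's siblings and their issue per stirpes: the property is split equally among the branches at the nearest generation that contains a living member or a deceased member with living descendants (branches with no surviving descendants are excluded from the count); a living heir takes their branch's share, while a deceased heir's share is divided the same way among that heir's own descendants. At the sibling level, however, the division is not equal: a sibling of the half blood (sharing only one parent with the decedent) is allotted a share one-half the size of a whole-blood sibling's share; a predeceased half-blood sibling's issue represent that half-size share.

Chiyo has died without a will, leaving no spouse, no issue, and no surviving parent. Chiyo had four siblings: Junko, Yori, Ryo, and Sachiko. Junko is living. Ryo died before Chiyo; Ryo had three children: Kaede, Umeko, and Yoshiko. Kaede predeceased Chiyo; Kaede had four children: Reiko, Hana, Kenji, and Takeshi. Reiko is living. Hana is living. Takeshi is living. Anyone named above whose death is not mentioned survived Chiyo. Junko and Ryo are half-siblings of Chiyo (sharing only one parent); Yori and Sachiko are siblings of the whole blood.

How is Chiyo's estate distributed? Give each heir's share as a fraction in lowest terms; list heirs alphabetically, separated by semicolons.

No spouse, descendants, or parent survives, so the estate passes to Chiyo's siblings per stirpes.
Half-blood siblings count for one-half the weight of whole-blood siblings at the initial division.
Dividing 1 in proportion to weights (total weight 3): Junko (weight 1/2) → 1/6; Yori (weight 1) → 1/3; Ryo (weight 1/2) → 1/6; Sachiko (weight 1) → 1/3.
Junko is living and takes 1/6.
Yori is living and takes 1/3.
Ryo predeceased; the 1/6 allotted to Ryo's branch passes to Ryo's issue by representation.
The 1/6 is divided into 3 equal shares of 1/18 among Kaede, Umeko, Yoshiko.
Kaede predeceased; the 1/18 allotted to Kaede's branch passes to Kaede's issue by representation.
The 1/18 is divided into 4 equal shares of 1/72 among Reiko, Hana, Kenji, Takeshi.
Reiko is living and takes 1/72.
Hana is living and takes 1/72.
Kenji is living and takes 1/72.
Takeshi is living and takes 1/72.
Umeko is living and takes 1/18.
Yoshiko is living and takes 1/18.
Sachiko is living and takes 1/3.

Hana 1/72; Junko 1/6; Kenji 1/72; Reiko 1/72; Sachiko 1/3; Takeshi 1/72; Umeko 1/18; Yori 1/3; Yoshiko 1/18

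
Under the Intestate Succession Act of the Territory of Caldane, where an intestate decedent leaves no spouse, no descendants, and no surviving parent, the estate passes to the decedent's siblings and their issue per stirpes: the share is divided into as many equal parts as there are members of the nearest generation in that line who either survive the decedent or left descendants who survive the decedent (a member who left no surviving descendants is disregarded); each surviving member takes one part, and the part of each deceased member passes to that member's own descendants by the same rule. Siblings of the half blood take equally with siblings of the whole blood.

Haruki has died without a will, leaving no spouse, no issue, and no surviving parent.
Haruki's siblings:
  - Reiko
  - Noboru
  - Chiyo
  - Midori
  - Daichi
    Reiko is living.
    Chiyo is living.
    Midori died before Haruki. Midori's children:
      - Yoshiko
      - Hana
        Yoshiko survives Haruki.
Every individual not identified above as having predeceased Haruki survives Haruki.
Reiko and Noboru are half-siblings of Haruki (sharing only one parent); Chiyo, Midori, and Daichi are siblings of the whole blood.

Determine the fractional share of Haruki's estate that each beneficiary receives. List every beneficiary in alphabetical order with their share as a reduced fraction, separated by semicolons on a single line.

No spouse, descendants, or parent survives, so the estate passes to Haruki's siblings per stirpes.
Half-blood and whole-blood siblings take equally under the stated rule.
The estate is divided into 5 equal shares of 1/5 among Reiko, Noboru, Chiyo, Midori, Daichi.
Reiko is living and takes 1/5.
Noboru is living and takes 1/5.
Chiyo is living and takes 1/5.
Midori predeceased; the 1/5 allotted to Midori's branch passes to Midori's issue by representation.
The 1/5 is divided into 2 equal shares of 1/10 among Yoshiko, Hana.
Yoshiko is living and takes 1/10.
Hana is living and takes 1/10.
Daichi is living and takes 1/5.

Chiyo 1/5; Daichi 1/5; Hana 1/10; Noboru 1/5; Reiko 1/5; Yoshiko 1/10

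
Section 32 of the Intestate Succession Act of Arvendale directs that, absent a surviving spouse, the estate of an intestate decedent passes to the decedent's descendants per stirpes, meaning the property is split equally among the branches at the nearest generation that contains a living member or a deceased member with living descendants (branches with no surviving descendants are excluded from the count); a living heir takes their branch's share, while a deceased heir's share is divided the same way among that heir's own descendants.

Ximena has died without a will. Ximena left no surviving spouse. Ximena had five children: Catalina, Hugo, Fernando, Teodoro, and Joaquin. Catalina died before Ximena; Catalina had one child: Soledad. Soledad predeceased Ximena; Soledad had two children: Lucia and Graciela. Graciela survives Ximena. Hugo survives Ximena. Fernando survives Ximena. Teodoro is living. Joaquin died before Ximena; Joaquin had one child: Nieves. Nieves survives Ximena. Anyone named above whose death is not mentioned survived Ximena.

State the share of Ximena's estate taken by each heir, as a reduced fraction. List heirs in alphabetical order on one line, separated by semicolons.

Fernando 1/5; Graciela 1/10; Hugo 1/5; Lucia 1/10; Nieves 1/5; Teodoro 1/5

There is no surviving spouse, so the entire estate passes to Ximena's descendants per stirpes.
The estate is divided into 5 equal shares of 1/5 among Catalina, Hugo, Fernando, Teodoro, Joaquin.
Catalina predeceased; the 1/5 allotted to Catalina's branch passes to Catalina's issue by representation.
Soledad's line is the sole branch at this level, so the full 1/5 passes to Soledad's issue by representation.
The 1/5 is divided into 2 equal shares of 1/10 among Lucia, Graciela.
Lucia is living and takes 1/10.
Graciela is living and takes 1/10.
Hugo is living and takes 1/5.
Fernando is living and takes 1/5.
Teodoro is living and takes 1/5.
Joaquin predeceased; the 1/5 allotted to Joaquin's branch passes to Joaquin's issue by representation.
Nieves is the sole taker at this level and receives the full 1/5.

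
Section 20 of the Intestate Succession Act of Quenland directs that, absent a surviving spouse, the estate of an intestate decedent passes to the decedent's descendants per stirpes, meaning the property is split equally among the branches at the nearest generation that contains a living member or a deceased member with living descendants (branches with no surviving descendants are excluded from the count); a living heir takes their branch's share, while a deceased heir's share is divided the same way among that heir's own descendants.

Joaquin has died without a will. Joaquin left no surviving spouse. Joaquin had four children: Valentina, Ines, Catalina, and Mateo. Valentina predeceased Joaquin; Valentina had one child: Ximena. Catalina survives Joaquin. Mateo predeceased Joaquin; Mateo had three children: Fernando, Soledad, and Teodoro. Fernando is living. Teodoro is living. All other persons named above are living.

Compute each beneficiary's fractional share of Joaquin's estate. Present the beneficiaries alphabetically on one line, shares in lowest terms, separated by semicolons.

Catalina 1/4; Fernando 1/12; Ines 1/4; Soledad 1/12; Teodoro 1/12; Ximena 1/4

There is no surviving spouse, so the entire estate passes to Joaquin's descendants per stirpes.
The estate is divided into 4 equal shares of 1/4 among Valentina, Ines, Catalina, Mateo.
Valentina predeceased; the 1/4 allotted to Valentina's branch passes to Valentina's issue by representation.
Ximena is the sole taker at this level and receives the full 1/4.
Ines is living and takes 1/4.
Catalina is living and takes 1/4.
Mateo predeceased; the 1/4 allotted to Mateo's branch passes to Mateo's issue by representation.
The 1/4 is divided into 3 equal shares of 1/12 among Fernando, Soledad, Teodoro.
Fernando is living and takes 1/12.
Soledad is living and takes 1/12.
Teodoro is living and takes 1/12.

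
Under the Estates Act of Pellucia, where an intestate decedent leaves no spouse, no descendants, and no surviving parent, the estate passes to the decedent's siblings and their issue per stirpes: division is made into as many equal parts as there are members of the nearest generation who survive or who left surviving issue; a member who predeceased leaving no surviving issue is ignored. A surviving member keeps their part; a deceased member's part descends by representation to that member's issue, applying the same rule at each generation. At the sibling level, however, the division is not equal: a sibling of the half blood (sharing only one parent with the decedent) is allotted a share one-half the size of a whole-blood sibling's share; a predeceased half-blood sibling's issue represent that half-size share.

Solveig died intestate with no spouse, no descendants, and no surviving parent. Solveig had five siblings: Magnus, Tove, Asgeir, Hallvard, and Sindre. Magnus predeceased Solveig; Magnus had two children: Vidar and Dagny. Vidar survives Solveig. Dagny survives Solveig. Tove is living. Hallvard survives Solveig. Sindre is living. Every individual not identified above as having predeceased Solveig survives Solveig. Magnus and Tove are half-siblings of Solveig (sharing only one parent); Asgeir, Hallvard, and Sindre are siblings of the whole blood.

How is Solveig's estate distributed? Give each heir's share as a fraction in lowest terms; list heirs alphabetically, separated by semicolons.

Asgeir 1/4; Dagny 1/16; Hallvard 1/4; Sindre 1/4; Tove 1/8; Vidar 1/16

No spouse, descendants, or parent survives, so the estate passes to Solveig's siblings per stirpes.
Half-blood siblings count for one-half the weight of whole-blood siblings at the initial division.
Dividing 1 in proportion to weights (total weight 4): Magnus (weight 1/2) → 1/8; Tove (weight 1/2) → 1/8; Asgeir (weight 1) → 1/4; Hallvard (weight 1) → 1/4; Sindre (weight 1) → 1/4.
Magnus predeceased; the 1/8 allotted to Magnus's branch passes to Magnus's issue by representation.
The 1/8 is divided into 2 equal shares of 1/16 among Vidar, Dagny.
Vidar is living and takes 1/16.
Dagny is living and takes 1/16.
Tove is living and takes 1/8.
Asgeir is living and takes 1/4.
Hallvard is living and takes 1/4.
Sindre is living and takes 1/4.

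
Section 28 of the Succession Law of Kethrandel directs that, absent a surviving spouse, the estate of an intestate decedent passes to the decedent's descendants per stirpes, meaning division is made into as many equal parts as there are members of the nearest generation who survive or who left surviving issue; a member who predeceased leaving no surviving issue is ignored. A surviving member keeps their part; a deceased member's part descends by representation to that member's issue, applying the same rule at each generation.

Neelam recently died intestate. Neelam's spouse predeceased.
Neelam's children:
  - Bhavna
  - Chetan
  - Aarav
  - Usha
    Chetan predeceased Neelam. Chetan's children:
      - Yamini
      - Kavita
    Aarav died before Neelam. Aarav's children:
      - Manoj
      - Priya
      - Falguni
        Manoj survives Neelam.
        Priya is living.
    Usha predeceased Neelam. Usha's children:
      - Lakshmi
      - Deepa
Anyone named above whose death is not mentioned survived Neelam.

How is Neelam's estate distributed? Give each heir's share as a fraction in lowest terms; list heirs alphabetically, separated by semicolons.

Bhavna 1/4; Deepa 1/8; Falguni 1/12; Kavita 1/8; Lakshmi 1/8; Manoj 1/12; Priya 1/12; Yamini 1/8

There is no surviving spouse, so the entire estate passes to Neelam's descendants per stirpes.
The estate is divided into 4 equal shares of 1/4 among Bhavna, Chetan, Aarav, Usha.
Bhavna is living and takes 1/4.
Chetan predeceased; the 1/4 allotted to Chetan's branch passes to Chetan's issue by representation.
The 1/4 is divided into 2 equal shares of 1/8 among Yamini, Kavita.
Yamini is living and takes 1/8.
Kavita is living and takes 1/8.
Aarav predeceased; the 1/4 allotted to Aarav's branch passes to Aarav's issue by representation.
The 1/4 is divided into 3 equal shares of 1/12 among Manoj, Priya, Falguni.
Manoj is living and takes 1/12.
Priya is living and takes 1/12.
Falguni is living and takes 1/12.
Usha predeceased; the 1/4 allotted to Usha's branch passes to Usha's issue by representation.
The 1/4 is divided into 2 equal shares of 1/8 among Lakshmi, Deepa.
Lakshmi is living and takes 1/8.
Deepa is living and takes 1/8.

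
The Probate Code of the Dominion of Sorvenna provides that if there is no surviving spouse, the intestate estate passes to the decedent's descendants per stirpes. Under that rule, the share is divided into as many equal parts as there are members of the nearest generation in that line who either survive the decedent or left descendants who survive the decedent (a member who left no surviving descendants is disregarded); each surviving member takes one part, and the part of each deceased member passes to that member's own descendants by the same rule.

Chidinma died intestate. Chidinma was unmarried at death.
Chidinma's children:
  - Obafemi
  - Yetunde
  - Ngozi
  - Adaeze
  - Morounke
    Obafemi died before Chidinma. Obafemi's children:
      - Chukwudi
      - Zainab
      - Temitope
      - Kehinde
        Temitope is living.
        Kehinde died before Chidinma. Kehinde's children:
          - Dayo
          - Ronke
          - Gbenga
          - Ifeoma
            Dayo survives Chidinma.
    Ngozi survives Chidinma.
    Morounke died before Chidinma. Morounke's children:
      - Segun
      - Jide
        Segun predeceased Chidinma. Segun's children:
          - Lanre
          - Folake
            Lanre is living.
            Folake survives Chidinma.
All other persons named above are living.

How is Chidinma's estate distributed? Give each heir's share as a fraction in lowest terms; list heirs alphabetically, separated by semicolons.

There is no surviving spouse, so the entire estate passes to Chidinma's descendants per stirpes.
The estate is divided into 5 equal shares of 1/5 among Obafemi, Yetunde, Ngozi, Adaeze, Morounke.
Obafemi predeceased; the 1/5 allotted to Obafemi's branch passes to Obafemi's issue by representation.
The 1/5 is divided into 4 equal shares of 1/20 among Chukwudi, Zainab, Temitope, Kehinde.
Chukwudi is living and takes 1/20.
Zainab is living and takes 1/20.
Temitope is living and takes 1/20.
Kehinde predeceased; the 1/20 allotted to Kehinde's branch passes to Kehinde's issue by representation.
The 1/20 is divided into 4 equal shares of 1/80 among Dayo, Ronke, Gbenga, Ifeoma.
Dayo is living and takes 1/80.
Ronke is living and takes 1/80.
Gbenga is living and takes 1/80.
Ifeoma is living and takes 1/80.
Yetunde is living and takes 1/5.
Ngozi is living and takes 1/5.
Adaeze is living and takes 1/5.
Morounke predeceased; the 1/5 allotted to Morounke's branch passes to Morounke's issue by representation.
The 1/5 is divided into 2 equal shares of 1/10 among Segun, Jide.
Segun predeceased; the 1/10 allotted to Segun's branch passes to Segun's issue by representation.
The 1/10 is divided into 2 equal shares of 1/20 among Lanre, Folake.
Lanre is living and takes 1/20.
Folake is living and takes 1/20.
Jide is living and takes 1/10.

Adaeze 1/5; Chukwudi 1/20; Dayo 1/80; Folake 1/20; Gbenga 1/80; Ifeoma 1/80; Jide 1/10; Lanre 1/20; Ngozi 1/5; Ronke 1/80; Temitope 1/20; Yetunde 1/5; Zainab 1/20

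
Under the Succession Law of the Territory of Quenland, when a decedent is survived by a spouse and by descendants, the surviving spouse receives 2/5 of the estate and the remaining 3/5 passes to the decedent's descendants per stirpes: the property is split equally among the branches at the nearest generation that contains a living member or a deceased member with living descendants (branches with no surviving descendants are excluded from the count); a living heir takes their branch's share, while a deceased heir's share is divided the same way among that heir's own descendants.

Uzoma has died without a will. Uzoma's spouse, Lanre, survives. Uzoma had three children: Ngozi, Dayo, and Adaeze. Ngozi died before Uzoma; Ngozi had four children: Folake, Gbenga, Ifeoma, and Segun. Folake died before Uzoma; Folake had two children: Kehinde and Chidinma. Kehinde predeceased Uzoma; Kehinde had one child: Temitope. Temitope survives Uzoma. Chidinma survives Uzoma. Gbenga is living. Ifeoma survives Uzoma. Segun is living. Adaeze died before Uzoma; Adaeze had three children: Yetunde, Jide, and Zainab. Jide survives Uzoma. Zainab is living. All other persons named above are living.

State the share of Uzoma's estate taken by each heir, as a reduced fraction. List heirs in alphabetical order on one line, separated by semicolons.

Chidinma 1/40; Dayo 1/5; Gbenga 1/20; Ifeoma 1/20; Jide 1/15; Lanre 2/5; Segun 1/20; Temitope 1/40; Yetunde 1/15; Zainab 1/15

Lanre, as surviving spouse, takes 2/5.
The remaining 3/5 passes to Uzoma's descendants per stirpes.
The 3/5 is divided into 3 equal shares of 1/5 among Ngozi, Dayo, Adaeze.
Ngozi predeceased; the 1/5 allotted to Ngozi's branch passes to Ngozi's issue by representation.
The 1/5 is divided into 4 equal shares of 1/20 among Folake, Gbenga, Ifeoma, Segun.
Folake predeceased; the 1/20 allotted to Folake's branch passes to Folake's issue by representation.
The 1/20 is divided into 2 equal shares of 1/40 among Kehinde, Chidinma.
Kehinde predeceased; the 1/40 allotted to Kehinde's branch passes to Kehinde's issue by representation.
Temitope is the sole taker at this level and receives the full 1/40.
Chidinma is living and takes 1/40.
Gbenga is living and takes 1/20.
Ifeoma is living and takes 1/20.
Segun is living and takes 1/20.
Dayo is living and takes 1/5.
Adaeze predeceased; the 1/5 allotted to Adaeze's branch passes to Adaeze's issue by representation.
The 1/5 is divided into 3 equal shares of 1/15 among Yetunde, Jide, Zainab.
Yetunde is living and takes 1/15.
Jide is living and takes 1/15.
Zainab is living and takes 1/15.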